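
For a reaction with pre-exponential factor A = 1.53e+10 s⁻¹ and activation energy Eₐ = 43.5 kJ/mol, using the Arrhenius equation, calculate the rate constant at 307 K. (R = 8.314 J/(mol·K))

6.07e+02 s⁻¹

Step 1: Use the Arrhenius equation: k = A × exp(-Eₐ/RT)
Step 2: Convert Eₐ to J/mol: 43.5 kJ/mol = 43500 J/mol
Step 3: Calculate the exponent: -Eₐ/(RT) = -43500/(8.314 × 307) = -17.04280
Step 4: k = 1.53e+10 × exp(-17.04280)
Step 5: k = 1.53e+10 × 3.96649e-08 = 6.0687e+02 s⁻¹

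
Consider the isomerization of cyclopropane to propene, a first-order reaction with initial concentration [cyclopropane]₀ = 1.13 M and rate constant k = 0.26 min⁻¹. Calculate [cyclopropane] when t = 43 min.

1.576e-05 M

Step 1: For a first-order reaction: [cyclopropane] = [cyclopropane]₀ × e^(-kt)
Step 2: [cyclopropane] = 1.13 × e^(-0.26 × 43)
Step 3: [cyclopropane] = 1.13 × e^(-11.18)
Step 4: [cyclopropane] = 1.13 × 1.39504e-05 = 1.576e-05 M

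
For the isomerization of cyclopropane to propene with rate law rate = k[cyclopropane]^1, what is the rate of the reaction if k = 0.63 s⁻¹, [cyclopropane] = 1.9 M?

1.197 M/s

Step 1: Identify the rate law: rate = k[cyclopropane]^1
Step 2: Substitute values: rate = 0.63 × (1.9)^1
Step 3: Calculate: rate = 0.63 × 1.9 = 1.197 M/s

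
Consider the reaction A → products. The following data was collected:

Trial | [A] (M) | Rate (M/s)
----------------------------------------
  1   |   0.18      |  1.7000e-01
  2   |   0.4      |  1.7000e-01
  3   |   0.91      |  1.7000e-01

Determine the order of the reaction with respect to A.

zeroth order (0)

Step 1: Compare trials - when concentration changes, rate stays constant.
Step 2: rate₂/rate₁ = 1.7000e-01/1.7000e-01 = 1
Step 3: [A]₂/[A]₁ = 0.4/0.18 = 2.222
Step 4: Since rate ratio ≈ (conc ratio)^0, the reaction is zeroth order.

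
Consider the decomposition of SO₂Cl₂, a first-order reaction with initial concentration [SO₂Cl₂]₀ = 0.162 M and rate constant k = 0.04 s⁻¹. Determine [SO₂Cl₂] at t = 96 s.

0.003482 M

Step 1: For a first-order reaction: [SO₂Cl₂] = [SO₂Cl₂]₀ × e^(-kt)
Step 2: [SO₂Cl₂] = 0.162 × e^(-0.04 × 96)
Step 3: [SO₂Cl₂] = 0.162 × e^(-3.84)
Step 4: [SO₂Cl₂] = 0.162 × 0.0214936 = 0.003482 M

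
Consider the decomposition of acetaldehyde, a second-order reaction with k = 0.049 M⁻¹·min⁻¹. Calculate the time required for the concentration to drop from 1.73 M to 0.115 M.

165.7 min

Step 1: For second-order: t = (1/[CH₃CHO] - 1/[CH₃CHO]₀)/k
Step 2: t = (1/0.115 - 1/1.73)/0.049
Step 3: t = (8.696 - 0.578)/0.049
Step 4: t = 8.118/0.049 = 165.7 min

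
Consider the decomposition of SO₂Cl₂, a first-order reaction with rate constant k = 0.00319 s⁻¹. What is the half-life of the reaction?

217.3 s

Step 1: For a first-order reaction, t₁/₂ = ln(2)/k
Step 2: t₁/₂ = ln(2)/0.00319
Step 3: t₁/₂ = 0.6931/0.00319 = 217.3 s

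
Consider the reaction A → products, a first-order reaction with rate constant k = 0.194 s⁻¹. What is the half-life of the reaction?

3.573 s

Step 1: For a first-order reaction, t₁/₂ = ln(2)/k
Step 2: t₁/₂ = ln(2)/0.194
Step 3: t₁/₂ = 0.6931/0.194 = 3.573 s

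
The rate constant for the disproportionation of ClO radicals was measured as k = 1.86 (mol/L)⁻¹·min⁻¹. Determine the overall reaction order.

second order (2)

Step 1: The units of k for an nth-order reaction are (concentration)^(1-n)·(time)⁻¹.
Step 2: Here k has units (mol/L)⁻¹·min⁻¹, so the concentration exponent is -1.
Step 3: 1 - n = -1 ⇒ n = 2. The reaction is second order.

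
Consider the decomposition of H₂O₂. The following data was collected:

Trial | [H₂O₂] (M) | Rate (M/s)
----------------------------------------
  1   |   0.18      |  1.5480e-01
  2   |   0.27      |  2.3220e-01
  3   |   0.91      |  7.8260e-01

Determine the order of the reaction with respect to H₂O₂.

first order (1)

Step 1: Compare trials to find order n where rate₂/rate₁ = ([H₂O₂]₂/[H₂O₂]₁)^n
Step 2: rate₂/rate₁ = 2.3220e-01/1.5480e-01 = 1.5
Step 3: [H₂O₂]₂/[H₂O₂]₁ = 0.27/0.18 = 1.5
Step 4: n = ln(1.5)/ln(1.5) = 1.00 ≈ 1
Step 5: The reaction is first order in H₂O₂.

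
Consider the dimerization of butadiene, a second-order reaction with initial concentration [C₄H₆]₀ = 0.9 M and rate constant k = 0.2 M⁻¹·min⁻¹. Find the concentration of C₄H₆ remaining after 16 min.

0.232 M

Step 1: For a second-order reaction: 1/[C₄H₆] = 1/[C₄H₆]₀ + kt
Step 2: 1/[C₄H₆] = 1/0.9 + 0.2 × 16
Step 3: 1/[C₄H₆] = 1.111 + 3.2 = 4.311
Step 4: [C₄H₆] = 1/4.311 = 0.232 M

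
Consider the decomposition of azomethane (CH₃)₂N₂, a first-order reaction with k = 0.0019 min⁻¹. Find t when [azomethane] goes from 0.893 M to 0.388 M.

438.7 min

Step 1: For first-order: t = ln([azomethane]₀/[azomethane])/k
Step 2: t = ln(0.893/0.388)/0.0019
Step 3: t = ln(2.302)/0.0019
Step 4: t = 0.8336/0.0019 = 438.7 min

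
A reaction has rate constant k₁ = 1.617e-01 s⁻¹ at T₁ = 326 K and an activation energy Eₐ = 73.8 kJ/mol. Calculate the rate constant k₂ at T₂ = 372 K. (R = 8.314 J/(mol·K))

4.688e+00 s⁻¹

Step 1: Use the two-temperature Arrhenius form: ln(k₂/k₁) = -Eₐ/R × (1/T₂ - 1/T₁)
Step 2: Convert Eₐ to J/mol: 73.8 kJ/mol = 73800 J/mol
Step 3: 1/T₂ - 1/T₁ = 1/372 - 1/326 = -3.793126e-04 K⁻¹
Step 4: ln(k₂/k₁) = -73800/8.314 × -3.793126e-04 = 3.36700
Step 5: k₂ = k₁ × exp(3.36700) = 1.617e-01 × 2.89914e+01 = 4.688e+00 s⁻¹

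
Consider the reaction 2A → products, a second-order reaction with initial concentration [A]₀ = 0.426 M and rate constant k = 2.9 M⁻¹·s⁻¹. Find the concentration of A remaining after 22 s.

0.01512 M

Step 1: For a second-order reaction: 1/[A] = 1/[A]₀ + kt
Step 2: 1/[A] = 1/0.426 + 2.9 × 22
Step 3: 1/[A] = 2.347 + 63.8 = 66.15
Step 4: [A] = 1/66.15 = 0.01512 M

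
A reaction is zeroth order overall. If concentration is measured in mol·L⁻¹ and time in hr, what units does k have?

mol·L⁻¹·hr⁻¹

Step 1: For overall order n, rate = k × (concentration)^n.
Step 2: Rate has units mol·L⁻¹·hr⁻¹; concentration term has units (mol·L⁻¹)^0.
Step 3: k = rate / (concentration)^n, so units of k = (mol·L⁻¹)^(1-0)·hr⁻¹ = mol·L⁻¹·hr⁻¹.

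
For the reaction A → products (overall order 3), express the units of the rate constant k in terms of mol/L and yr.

(mol/L)⁻²·yr⁻¹

Step 1: For overall order n, rate = k × (concentration)^n.
Step 2: Rate has units mol/L·yr⁻¹; concentration term has units (mol/L)^3.
Step 3: k = rate / (concentration)^n, so units of k = (mol/L)^(1-3)·yr⁻¹ = (mol/L)⁻²·yr⁻¹.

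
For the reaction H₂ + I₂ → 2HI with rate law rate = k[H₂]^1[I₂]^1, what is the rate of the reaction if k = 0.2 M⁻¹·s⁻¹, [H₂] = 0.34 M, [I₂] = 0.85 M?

0.0578 M/s

Step 1: The rate law is rate = k[H₂]^1[I₂]^1
Step 2: Substitute: rate = 0.2 × (0.34)^1 × (0.85)^1
Step 3: rate = 0.2 × 0.34 × 0.85 = 0.0578 M/s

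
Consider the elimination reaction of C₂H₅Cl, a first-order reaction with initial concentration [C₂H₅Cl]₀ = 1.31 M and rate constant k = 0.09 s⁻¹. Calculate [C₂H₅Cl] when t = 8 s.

0.6376 M

Step 1: For a first-order reaction: [C₂H₅Cl] = [C₂H₅Cl]₀ × e^(-kt)
Step 2: [C₂H₅Cl] = 1.31 × e^(-0.09 × 8)
Step 3: [C₂H₅Cl] = 1.31 × e^(-0.72)
Step 4: [C₂H₅Cl] = 1.31 × 0.486752 = 0.6376 M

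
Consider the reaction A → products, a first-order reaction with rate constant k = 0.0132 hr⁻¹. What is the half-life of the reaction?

52.51 hr

Step 1: For a first-order reaction, t₁/₂ = ln(2)/k
Step 2: t₁/₂ = ln(2)/0.0132
Step 3: t₁/₂ = 0.6931/0.0132 = 52.51 hr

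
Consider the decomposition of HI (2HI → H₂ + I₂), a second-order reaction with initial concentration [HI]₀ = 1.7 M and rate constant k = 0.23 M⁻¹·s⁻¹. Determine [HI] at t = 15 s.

0.2476 M

Step 1: For a second-order reaction: 1/[HI] = 1/[HI]₀ + kt
Step 2: 1/[HI] = 1/1.7 + 0.23 × 15
Step 3: 1/[HI] = 0.5882 + 3.45 = 4.038
Step 4: [HI] = 1/4.038 = 0.2476 M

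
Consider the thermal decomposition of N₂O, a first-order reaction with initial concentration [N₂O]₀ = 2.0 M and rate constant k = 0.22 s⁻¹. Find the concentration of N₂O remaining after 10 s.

0.2216 M

Step 1: For a first-order reaction: [N₂O] = [N₂O]₀ × e^(-kt)
Step 2: [N₂O] = 2.0 × e^(-0.22 × 10)
Step 3: [N₂O] = 2.0 × e^(-2.2)
Step 4: [N₂O] = 2.0 × 0.110803 = 0.2216 M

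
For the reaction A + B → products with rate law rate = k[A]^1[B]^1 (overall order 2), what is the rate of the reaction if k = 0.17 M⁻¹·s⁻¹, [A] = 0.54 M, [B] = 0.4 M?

0.03672 M/s

Step 1: The rate law is rate = k[A]^1[B]^1, overall order = 1+1 = 2
Step 2: Substitute values: rate = 0.17 × (0.54)^1 × (0.4)^1
Step 3: rate = 0.17 × 0.54 × 0.4 = 0.03672 M/s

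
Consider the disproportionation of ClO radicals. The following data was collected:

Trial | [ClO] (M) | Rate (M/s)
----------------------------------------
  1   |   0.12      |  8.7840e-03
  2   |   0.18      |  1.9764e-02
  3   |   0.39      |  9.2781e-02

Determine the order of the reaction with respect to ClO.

second order (2)

Step 1: Compare trials to find order n where rate₂/rate₁ = ([ClO]₂/[ClO]₁)^n
Step 2: rate₂/rate₁ = 1.9764e-02/8.7840e-03 = 2.25
Step 3: [ClO]₂/[ClO]₁ = 0.18/0.12 = 1.5
Step 4: n = ln(2.25)/ln(1.5) = 2.00 ≈ 2
Step 5: The reaction is second order in ClO.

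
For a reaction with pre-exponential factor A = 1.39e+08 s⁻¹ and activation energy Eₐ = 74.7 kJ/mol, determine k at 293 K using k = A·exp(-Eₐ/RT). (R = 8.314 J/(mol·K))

6.69e-06 s⁻¹

Step 1: Use the Arrhenius equation: k = A × exp(-Eₐ/RT)
Step 2: Convert Eₐ to J/mol: 74.7 kJ/mol = 74700 J/mol
Step 3: Calculate the exponent: -Eₐ/(RT) = -74700/(8.314 × 293) = -30.66500
Step 4: k = 1.39e+08 × exp(-30.66500)
Step 5: k = 1.39e+08 × 4.81238e-14 = 6.6892e-06 s⁻¹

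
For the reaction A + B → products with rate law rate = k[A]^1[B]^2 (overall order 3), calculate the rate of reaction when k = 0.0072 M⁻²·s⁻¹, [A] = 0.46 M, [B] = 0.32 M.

0.0003391 M/s

Step 1: The rate law is rate = k[A]^1[B]^2, overall order = 1+2 = 3
Step 2: Substitute values: rate = 0.0072 × (0.46)^1 × (0.32)^2
Step 3: rate = 0.0072 × 0.46 × 0.1024 = 0.000339149 M/s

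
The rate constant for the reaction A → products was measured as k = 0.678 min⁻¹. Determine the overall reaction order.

first order (1)

Step 1: The units of k for an nth-order reaction are (concentration)^(1-n)·(time)⁻¹.
Step 2: Here k has units min⁻¹, so the concentration exponent is 0.
Step 3: 1 - n = 0 ⇒ n = 1. The reaction is first order.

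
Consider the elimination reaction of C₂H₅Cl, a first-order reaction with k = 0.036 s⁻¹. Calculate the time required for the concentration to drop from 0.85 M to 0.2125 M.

38.51 s

Step 1: For first-order: t = ln([C₂H₅Cl]₀/[C₂H₅Cl])/k
Step 2: t = ln(0.85/0.2125)/0.036
Step 3: t = ln(4)/0.036
Step 4: t = 1.386/0.036 = 38.51 s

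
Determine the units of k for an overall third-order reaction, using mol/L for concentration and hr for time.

(mol/L)⁻²·hr⁻¹

Step 1: For overall order n, rate = k × (concentration)^n.
Step 2: Rate has units mol/L·hr⁻¹; concentration term has units (mol/L)^3.
Step 3: k = rate / (concentration)^n, so units of k = (mol/L)^(1-3)·hr⁻¹ = (mol/L)⁻²·hr⁻¹.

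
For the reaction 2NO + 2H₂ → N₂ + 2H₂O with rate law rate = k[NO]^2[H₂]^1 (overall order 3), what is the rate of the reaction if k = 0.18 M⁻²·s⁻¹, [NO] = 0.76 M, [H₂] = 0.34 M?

0.03535 M/s

Step 1: The rate law is rate = k[NO]^2[H₂]^1, overall order = 2+1 = 3
Step 2: Substitute values: rate = 0.18 × (0.76)^2 × (0.34)^1
Step 3: rate = 0.18 × 0.5776 × 0.34 = 0.0353491 M/s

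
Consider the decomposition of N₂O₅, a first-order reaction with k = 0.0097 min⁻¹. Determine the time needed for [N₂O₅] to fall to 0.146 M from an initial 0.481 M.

122.9 min

Step 1: For first-order: t = ln([N₂O₅]₀/[N₂O₅])/k
Step 2: t = ln(0.481/0.146)/0.0097
Step 3: t = ln(3.295)/0.0097
Step 4: t = 1.192/0.0097 = 122.9 min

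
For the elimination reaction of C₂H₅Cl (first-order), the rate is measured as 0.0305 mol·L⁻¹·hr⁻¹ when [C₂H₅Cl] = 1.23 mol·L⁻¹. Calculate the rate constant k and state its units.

0.0248 hr⁻¹

Step 1: rate = k[C₂H₅Cl]^1, so k = rate / [C₂H₅Cl]^1.
Step 2: k = 0.0305 / (1.23)^1 = 0.0305 / 1.23.
Step 3: k = 0.0248 hr⁻¹.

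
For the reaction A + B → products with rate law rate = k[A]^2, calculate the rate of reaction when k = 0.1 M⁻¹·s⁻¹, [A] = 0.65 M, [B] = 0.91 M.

0.04225 M/s

Step 1: The rate law is rate = k[A]^2
Step 2: Note that the rate does not depend on [B] (zero order in B).
Step 3: rate = 0.1 × (0.65)^2 = 0.04225 M/s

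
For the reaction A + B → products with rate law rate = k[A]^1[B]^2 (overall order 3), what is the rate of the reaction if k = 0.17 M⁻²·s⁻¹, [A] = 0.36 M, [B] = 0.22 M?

0.002962 M/s

Step 1: The rate law is rate = k[A]^1[B]^2, overall order = 1+2 = 3
Step 2: Substitute values: rate = 0.17 × (0.36)^1 × (0.22)^2
Step 3: rate = 0.17 × 0.36 × 0.0484 = 0.00296208 M/s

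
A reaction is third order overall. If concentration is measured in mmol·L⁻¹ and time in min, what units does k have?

(mmol·L⁻¹)⁻²·min⁻¹

Step 1: For overall order n, rate = k × (concentration)^n.
Step 2: Rate has units mmol·L⁻¹·min⁻¹; concentration term has units (mmol·L⁻¹)^3.
Step 3: k = rate / (concentration)^n, so units of k = (mmol·L⁻¹)^(1-3)·min⁻¹ = (mmol·L⁻¹)⁻²·min⁻¹.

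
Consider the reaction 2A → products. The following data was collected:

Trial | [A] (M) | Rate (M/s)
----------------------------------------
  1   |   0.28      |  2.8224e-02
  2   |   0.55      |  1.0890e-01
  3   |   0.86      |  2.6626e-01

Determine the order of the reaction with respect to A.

second order (2)

Step 1: Compare trials to find order n where rate₂/rate₁ = ([A]₂/[A]₁)^n
Step 2: rate₂/rate₁ = 1.0890e-01/2.8224e-02 = 3.858
Step 3: [A]₂/[A]₁ = 0.55/0.28 = 1.964
Step 4: n = ln(3.858)/ln(1.964) = 2.00 ≈ 2
Step 5: The reaction is second order in A.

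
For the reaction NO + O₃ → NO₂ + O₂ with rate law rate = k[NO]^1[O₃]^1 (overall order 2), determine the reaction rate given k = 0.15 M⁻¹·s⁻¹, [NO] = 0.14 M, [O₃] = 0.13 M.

0.00273 M/s

Step 1: The rate law is rate = k[NO]^1[O₃]^1, overall order = 1+1 = 2
Step 2: Substitute values: rate = 0.15 × (0.14)^1 × (0.13)^1
Step 3: rate = 0.15 × 0.14 × 0.13 = 0.00273 M/s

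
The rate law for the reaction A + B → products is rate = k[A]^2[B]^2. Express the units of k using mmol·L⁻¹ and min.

(mmol·L⁻¹)⁻³·min⁻¹

Step 1: Overall order = 2 + 2 = 4.
Step 2: rate has units mmol·L⁻¹·min⁻¹; [A]^2[B]^2 has units (mmol·L⁻¹)^4.
Step 3: k = rate/([A]^2[B]^2), so units of k = (mmol·L⁻¹)^(1-4)·min⁻¹ = (mmol·L⁻¹)⁻³·min⁻¹.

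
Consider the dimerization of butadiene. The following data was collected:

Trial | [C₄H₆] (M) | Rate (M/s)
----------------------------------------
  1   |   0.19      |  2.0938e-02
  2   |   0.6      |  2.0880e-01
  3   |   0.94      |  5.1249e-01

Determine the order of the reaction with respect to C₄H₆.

second order (2)

Step 1: Compare trials to find order n where rate₂/rate₁ = ([C₄H₆]₂/[C₄H₆]₁)^n
Step 2: rate₂/rate₁ = 2.0880e-01/2.0938e-02 = 9.972
Step 3: [C₄H₆]₂/[C₄H₆]₁ = 0.6/0.19 = 3.158
Step 4: n = ln(9.972)/ln(3.158) = 2.00 ≈ 2
Step 5: The reaction is second order in C₄H₆.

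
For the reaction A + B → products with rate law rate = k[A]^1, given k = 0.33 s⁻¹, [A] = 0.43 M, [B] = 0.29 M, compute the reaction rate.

0.1419 M/s

Step 1: The rate law is rate = k[A]^1
Step 2: Note that the rate does not depend on [B] (zero order in B).
Step 3: rate = 0.33 × (0.43)^1 = 0.1419 M/s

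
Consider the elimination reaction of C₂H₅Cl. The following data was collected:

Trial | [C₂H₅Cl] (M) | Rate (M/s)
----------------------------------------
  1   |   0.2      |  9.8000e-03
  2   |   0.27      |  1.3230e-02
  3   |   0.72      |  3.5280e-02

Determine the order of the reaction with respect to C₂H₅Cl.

first order (1)

Step 1: Compare trials to find order n where rate₂/rate₁ = ([C₂H₅Cl]₂/[C₂H₅Cl]₁)^n
Step 2: rate₂/rate₁ = 1.3230e-02/9.8000e-03 = 1.35
Step 3: [C₂H₅Cl]₂/[C₂H₅Cl]₁ = 0.27/0.2 = 1.35
Step 4: n = ln(1.35)/ln(1.35) = 1.00 ≈ 1
Step 5: The reaction is first order in C₂H₅Cl.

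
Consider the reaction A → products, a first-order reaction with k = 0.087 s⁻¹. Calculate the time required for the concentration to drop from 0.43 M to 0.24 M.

6.703 s

Step 1: For first-order: t = ln([A]₀/[A])/k
Step 2: t = ln(0.43/0.24)/0.087
Step 3: t = ln(1.792)/0.087
Step 4: t = 0.5831/0.087 = 6.703 s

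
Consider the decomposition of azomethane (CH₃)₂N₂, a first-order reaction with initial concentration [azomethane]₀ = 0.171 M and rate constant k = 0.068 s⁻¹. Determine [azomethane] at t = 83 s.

0.0006051 M

Step 1: For a first-order reaction: [azomethane] = [azomethane]₀ × e^(-kt)
Step 2: [azomethane] = 0.171 × e^(-0.068 × 83)
Step 3: [azomethane] = 0.171 × e^(-5.644)
Step 4: [azomethane] = 0.171 × 0.00353869 = 0.0006051 M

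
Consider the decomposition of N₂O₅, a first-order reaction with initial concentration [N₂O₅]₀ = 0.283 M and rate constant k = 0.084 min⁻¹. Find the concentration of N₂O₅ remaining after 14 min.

0.08731 M

Step 1: For a first-order reaction: [N₂O₅] = [N₂O₅]₀ × e^(-kt)
Step 2: [N₂O₅] = 0.283 × e^(-0.084 × 14)
Step 3: [N₂O₅] = 0.283 × e^(-1.176)
Step 4: [N₂O₅] = 0.283 × 0.30851 = 0.08731 M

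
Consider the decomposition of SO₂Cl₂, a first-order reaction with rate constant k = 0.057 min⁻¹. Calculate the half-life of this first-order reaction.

12.16 min

Step 1: For a first-order reaction, t₁/₂ = ln(2)/k
Step 2: t₁/₂ = ln(2)/0.057
Step 3: t₁/₂ = 0.6931/0.057 = 12.16 min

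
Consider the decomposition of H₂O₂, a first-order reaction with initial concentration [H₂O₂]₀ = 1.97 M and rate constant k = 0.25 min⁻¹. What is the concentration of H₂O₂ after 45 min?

2.562e-05 M

Step 1: For a first-order reaction: [H₂O₂] = [H₂O₂]₀ × e^(-kt)
Step 2: [H₂O₂] = 1.97 × e^(-0.25 × 45)
Step 3: [H₂O₂] = 1.97 × e^(-11.25)
Step 4: [H₂O₂] = 1.97 × 1.30073e-05 = 2.562e-05 M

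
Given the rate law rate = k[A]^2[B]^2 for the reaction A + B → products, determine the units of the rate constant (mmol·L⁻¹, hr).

(mmol·L⁻¹)⁻³·hr⁻¹

Step 1: Overall order = 2 + 2 = 4.
Step 2: rate has units mmol·L⁻¹·hr⁻¹; [A]^2[B]^2 has units (mmol·L⁻¹)^4.
Step 3: k = rate/([A]^2[B]^2), so units of k = (mmol·L⁻¹)^(1-4)·hr⁻¹ = (mmol·L⁻¹)⁻³·hr⁻¹.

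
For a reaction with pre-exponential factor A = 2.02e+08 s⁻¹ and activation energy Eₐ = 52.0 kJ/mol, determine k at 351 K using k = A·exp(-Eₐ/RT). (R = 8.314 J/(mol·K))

3.69e+00 s⁻¹

Step 1: Use the Arrhenius equation: k = A × exp(-Eₐ/RT)
Step 2: Convert Eₐ to J/mol: 52.0 kJ/mol = 52000 J/mol
Step 3: Calculate the exponent: -Eₐ/(RT) = -52000/(8.314 × 351) = -17.81912
Step 4: k = 2.02e+08 × exp(-17.81912)
Step 5: k = 2.02e+08 × 1.82496e-08 = 3.6864e+00 s⁻¹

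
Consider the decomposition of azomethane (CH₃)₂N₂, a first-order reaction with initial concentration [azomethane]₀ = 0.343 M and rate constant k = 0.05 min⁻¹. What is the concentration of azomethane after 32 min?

0.06925 M

Step 1: For a first-order reaction: [azomethane] = [azomethane]₀ × e^(-kt)
Step 2: [azomethane] = 0.343 × e^(-0.05 × 32)
Step 3: [azomethane] = 0.343 × e^(-1.6)
Step 4: [azomethane] = 0.343 × 0.201897 = 0.06925 M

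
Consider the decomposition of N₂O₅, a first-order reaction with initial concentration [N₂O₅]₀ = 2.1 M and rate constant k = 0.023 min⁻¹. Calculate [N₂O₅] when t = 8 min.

1.747 M

Step 1: For a first-order reaction: [N₂O₅] = [N₂O₅]₀ × e^(-kt)
Step 2: [N₂O₅] = 2.1 × e^(-0.023 × 8)
Step 3: [N₂O₅] = 2.1 × e^(-0.184)
Step 4: [N₂O₅] = 2.1 × 0.831936 = 1.747 M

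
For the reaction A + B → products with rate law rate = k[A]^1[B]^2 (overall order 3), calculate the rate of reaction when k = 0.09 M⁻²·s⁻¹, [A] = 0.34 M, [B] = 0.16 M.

0.0007834 M/s

Step 1: The rate law is rate = k[A]^1[B]^2, overall order = 1+2 = 3
Step 2: Substitute values: rate = 0.09 × (0.34)^1 × (0.16)^2
Step 3: rate = 0.09 × 0.34 × 0.0256 = 0.00078336 M/s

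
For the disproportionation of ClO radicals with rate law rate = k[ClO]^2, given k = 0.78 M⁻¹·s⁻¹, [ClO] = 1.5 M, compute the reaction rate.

1.755 M/s

Step 1: Identify the rate law: rate = k[ClO]^2
Step 2: Substitute values: rate = 0.78 × (1.5)^2
Step 3: Calculate: rate = 0.78 × 2.25 = 1.755 M/s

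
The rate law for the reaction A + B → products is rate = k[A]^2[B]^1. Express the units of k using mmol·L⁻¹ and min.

(mmol·L⁻¹)⁻²·min⁻¹

Step 1: Overall order = 2 + 1 = 3.
Step 2: rate has units mmol·L⁻¹·min⁻¹; [A]^2[B]^1 has units (mmol·L⁻¹)^3.
Step 3: k = rate/([A]^2[B]^1), so units of k = (mmol·L⁻¹)^(1-3)·min⁻¹ = (mmol·L⁻¹)⁻²·min⁻¹.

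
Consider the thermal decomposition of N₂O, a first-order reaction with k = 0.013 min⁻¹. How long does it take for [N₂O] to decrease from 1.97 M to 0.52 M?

102.5 min

Step 1: For first-order: t = ln([N₂O]₀/[N₂O])/k
Step 2: t = ln(1.97/0.52)/0.013
Step 3: t = ln(3.788)/0.013
Step 4: t = 1.332/0.013 = 102.5 min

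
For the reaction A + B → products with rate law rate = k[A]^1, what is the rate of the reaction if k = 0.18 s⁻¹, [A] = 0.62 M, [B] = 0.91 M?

0.1116 M/s

Step 1: The rate law is rate = k[A]^1
Step 2: Note that the rate does not depend on [B] (zero order in B).
Step 3: rate = 0.18 × (0.62)^1 = 0.1116 M/s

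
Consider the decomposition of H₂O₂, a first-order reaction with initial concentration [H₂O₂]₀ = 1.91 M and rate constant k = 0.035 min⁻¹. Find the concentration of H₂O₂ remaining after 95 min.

0.06871 M

Step 1: For a first-order reaction: [H₂O₂] = [H₂O₂]₀ × e^(-kt)
Step 2: [H₂O₂] = 1.91 × e^(-0.035 × 95)
Step 3: [H₂O₂] = 1.91 × e^(-3.325)
Step 4: [H₂O₂] = 1.91 × 0.0359725 = 0.06871 M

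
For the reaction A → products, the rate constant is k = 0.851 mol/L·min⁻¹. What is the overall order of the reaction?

zeroth order (0)

Step 1: The units of k for an nth-order reaction are (concentration)^(1-n)·(time)⁻¹.
Step 2: Here k has units mol/L·min⁻¹, so the concentration exponent is 1.
Step 3: 1 - n = 1 ⇒ n = 0. The reaction is zeroth order.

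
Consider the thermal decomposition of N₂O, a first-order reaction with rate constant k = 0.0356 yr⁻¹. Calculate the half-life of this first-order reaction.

19.47 yr

Step 1: For a first-order reaction, t₁/₂ = ln(2)/k
Step 2: t₁/₂ = ln(2)/0.0356
Step 3: t₁/₂ = 0.6931/0.0356 = 19.47 yr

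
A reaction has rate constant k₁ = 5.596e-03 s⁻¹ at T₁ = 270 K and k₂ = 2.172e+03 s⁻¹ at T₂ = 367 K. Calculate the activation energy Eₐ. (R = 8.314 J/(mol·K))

109.3 kJ/mol

Step 1: Use the two-temperature Arrhenius form: ln(k₂/k₁) = -Eₐ/R × (1/T₂ - 1/T₁)
Step 2: ln(k₂/k₁) = ln(2.172e+03/5.596e-03) = ln(388134) = 12.8691
Step 3: 1/T₂ - 1/T₁ = 1/367 - 1/270 = -9.789081e-04 K⁻¹
Step 4: Eₐ = -R × ln(k₂/k₁) / (1/T₂ - 1/T₁) = -8.314 × 12.8691 / -9.789081e-04
Step 5: Eₐ = 1.0930e+05 J/mol = 109.3 kJ/mol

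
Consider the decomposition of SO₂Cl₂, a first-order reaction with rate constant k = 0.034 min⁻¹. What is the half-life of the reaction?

20.39 min

Step 1: For a first-order reaction, t₁/₂ = ln(2)/k
Step 2: t₁/₂ = ln(2)/0.034
Step 3: t₁/₂ = 0.6931/0.034 = 20.39 min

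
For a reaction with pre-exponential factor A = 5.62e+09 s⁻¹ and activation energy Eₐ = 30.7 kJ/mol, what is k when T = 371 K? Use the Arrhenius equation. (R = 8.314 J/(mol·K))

2.67e+05 s⁻¹

Step 1: Use the Arrhenius equation: k = A × exp(-Eₐ/RT)
Step 2: Convert Eₐ to J/mol: 30.7 kJ/mol = 30700 J/mol
Step 3: Calculate the exponent: -Eₐ/(RT) = -30700/(8.314 × 371) = -9.95301
Step 4: k = 5.62e+09 × exp(-9.95301)
Step 5: k = 5.62e+09 × 4.75842e-05 = 2.6742e+05 s⁻¹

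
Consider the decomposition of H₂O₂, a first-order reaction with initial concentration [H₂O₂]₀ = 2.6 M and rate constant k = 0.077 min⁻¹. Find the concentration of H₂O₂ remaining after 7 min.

1.517 M

Step 1: For a first-order reaction: [H₂O₂] = [H₂O₂]₀ × e^(-kt)
Step 2: [H₂O₂] = 2.6 × e^(-0.077 × 7)
Step 3: [H₂O₂] = 2.6 × e^(-0.539)
Step 4: [H₂O₂] = 2.6 × 0.583331 = 1.517 M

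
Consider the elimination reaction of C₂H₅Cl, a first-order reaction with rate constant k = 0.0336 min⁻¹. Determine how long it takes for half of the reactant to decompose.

20.63 min

Step 1: For a first-order reaction, t₁/₂ = ln(2)/k
Step 2: t₁/₂ = ln(2)/0.0336
Step 3: t₁/₂ = 0.6931/0.0336 = 20.63 min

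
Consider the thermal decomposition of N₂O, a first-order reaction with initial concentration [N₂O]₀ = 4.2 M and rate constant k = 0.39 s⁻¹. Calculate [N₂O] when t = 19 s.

0.002542 M

Step 1: For a first-order reaction: [N₂O] = [N₂O]₀ × e^(-kt)
Step 2: [N₂O] = 4.2 × e^(-0.39 × 19)
Step 3: [N₂O] = 4.2 × e^(-7.41)
Step 4: [N₂O] = 4.2 × 0.000605171 = 0.002542 M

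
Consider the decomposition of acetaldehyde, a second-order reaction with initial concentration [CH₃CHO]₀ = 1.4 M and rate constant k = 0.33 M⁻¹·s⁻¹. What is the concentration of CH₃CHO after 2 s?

0.7277 M

Step 1: For a second-order reaction: 1/[CH₃CHO] = 1/[CH₃CHO]₀ + kt
Step 2: 1/[CH₃CHO] = 1/1.4 + 0.33 × 2
Step 3: 1/[CH₃CHO] = 0.7143 + 0.66 = 1.374
Step 4: [CH₃CHO] = 1/1.374 = 0.7277 M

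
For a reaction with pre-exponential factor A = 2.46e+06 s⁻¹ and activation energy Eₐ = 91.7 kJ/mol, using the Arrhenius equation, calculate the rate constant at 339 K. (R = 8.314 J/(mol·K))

1.82e-08 s⁻¹

Step 1: Use the Arrhenius equation: k = A × exp(-Eₐ/RT)
Step 2: Convert Eₐ to J/mol: 91.7 kJ/mol = 91700 J/mol
Step 3: Calculate the exponent: -Eₐ/(RT) = -91700/(8.314 × 339) = -32.53566
Step 4: k = 2.46e+06 × exp(-32.53566)
Step 5: k = 2.46e+06 × 7.41212e-15 = 1.8234e-08 s⁻¹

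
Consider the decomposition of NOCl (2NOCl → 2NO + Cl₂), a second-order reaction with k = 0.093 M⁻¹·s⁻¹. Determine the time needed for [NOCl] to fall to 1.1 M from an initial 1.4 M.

2.095 s

Step 1: For second-order: t = (1/[NOCl] - 1/[NOCl]₀)/k
Step 2: t = (1/1.1 - 1/1.4)/0.093
Step 3: t = (0.9091 - 0.7143)/0.093
Step 4: t = 0.1948/0.093 = 2.095 s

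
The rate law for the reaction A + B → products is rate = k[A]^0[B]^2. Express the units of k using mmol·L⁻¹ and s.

(mmol·L⁻¹)⁻¹·s⁻¹

Step 1: Overall order = 0 + 2 = 2.
Step 2: rate has units mmol·L⁻¹·s⁻¹; [A]^0[B]^2 has units (mmol·L⁻¹)^2.
Step 3: k = rate/([A]^0[B]^2), so units of k = (mmol·L⁻¹)^(1-2)·s⁻¹ = (mmol·L⁻¹)⁻¹·s⁻¹.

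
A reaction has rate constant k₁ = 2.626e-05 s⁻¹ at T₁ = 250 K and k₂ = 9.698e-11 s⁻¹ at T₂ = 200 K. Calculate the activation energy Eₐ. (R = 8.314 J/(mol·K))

104.0 kJ/mol

Step 1: Use the two-temperature Arrhenius form: ln(k₂/k₁) = -Eₐ/R × (1/T₂ - 1/T₁)
Step 2: ln(k₂/k₁) = ln(9.698e-11/2.626e-05) = ln(3.69307e-06) = -12.5091
Step 3: 1/T₂ - 1/T₁ = 1/200 - 1/250 = 1.000000e-03 K⁻¹
Step 4: Eₐ = -R × ln(k₂/k₁) / (1/T₂ - 1/T₁) = -8.314 × -12.5091 / 1.000000e-03
Step 5: Eₐ = 1.0400e+05 J/mol = 104.0 kJ/mol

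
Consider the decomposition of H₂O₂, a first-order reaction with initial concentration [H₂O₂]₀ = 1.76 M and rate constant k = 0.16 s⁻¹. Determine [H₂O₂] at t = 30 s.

0.01448 M

Step 1: For a first-order reaction: [H₂O₂] = [H₂O₂]₀ × e^(-kt)
Step 2: [H₂O₂] = 1.76 × e^(-0.16 × 30)
Step 3: [H₂O₂] = 1.76 × e^(-4.8)
Step 4: [H₂O₂] = 1.76 × 0.00822975 = 0.01448 M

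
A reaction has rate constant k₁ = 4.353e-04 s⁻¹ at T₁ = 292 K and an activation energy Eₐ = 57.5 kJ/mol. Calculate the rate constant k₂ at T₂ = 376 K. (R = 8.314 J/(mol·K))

8.646e-02 s⁻¹

Step 1: Use the two-temperature Arrhenius form: ln(k₂/k₁) = -Eₐ/R × (1/T₂ - 1/T₁)
Step 2: Convert Eₐ to J/mol: 57.5 kJ/mol = 57500 J/mol
Step 3: 1/T₂ - 1/T₁ = 1/376 - 1/292 = -7.650831e-04 K⁻¹
Step 4: ln(k₂/k₁) = -57500/8.314 × -7.650831e-04 = 5.29135
Step 5: k₂ = k₁ × exp(5.29135) = 4.353e-04 × 1.98611e+02 = 8.646e-02 s⁻¹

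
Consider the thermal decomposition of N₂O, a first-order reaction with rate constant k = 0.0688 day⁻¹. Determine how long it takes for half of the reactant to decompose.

10.07 day

Step 1: For a first-order reaction, t₁/₂ = ln(2)/k
Step 2: t₁/₂ = ln(2)/0.0688
Step 3: t₁/₂ = 0.6931/0.0688 = 10.07 day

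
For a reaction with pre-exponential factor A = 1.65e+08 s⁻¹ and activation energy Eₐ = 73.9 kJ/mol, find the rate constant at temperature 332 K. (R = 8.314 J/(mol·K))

3.89e-04 s⁻¹

Step 1: Use the Arrhenius equation: k = A × exp(-Eₐ/RT)
Step 2: Convert Eₐ to J/mol: 73.9 kJ/mol = 73900 J/mol
Step 3: Calculate the exponent: -Eₐ/(RT) = -73900/(8.314 × 332) = -26.77296
Step 4: k = 1.65e+08 × exp(-26.77296)
Step 5: k = 1.65e+08 × 2.35858e-12 = 3.8917e-04 s⁻¹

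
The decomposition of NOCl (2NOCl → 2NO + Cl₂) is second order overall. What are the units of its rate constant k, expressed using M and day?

M⁻¹·day⁻¹

Step 1: For overall order n, rate = k × (concentration)^n.
Step 2: Rate has units M·day⁻¹; concentration term has units M^2.
Step 3: k = rate / (concentration)^n, so units of k = M^(1-2)·day⁻¹ = M⁻¹·day⁻¹.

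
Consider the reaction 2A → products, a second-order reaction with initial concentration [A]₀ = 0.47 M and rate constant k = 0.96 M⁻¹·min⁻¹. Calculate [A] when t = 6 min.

0.1268 M

Step 1: For a second-order reaction: 1/[A] = 1/[A]₀ + kt
Step 2: 1/[A] = 1/0.47 + 0.96 × 6
Step 3: 1/[A] = 2.128 + 5.76 = 7.888
Step 4: [A] = 1/7.888 = 0.1268 M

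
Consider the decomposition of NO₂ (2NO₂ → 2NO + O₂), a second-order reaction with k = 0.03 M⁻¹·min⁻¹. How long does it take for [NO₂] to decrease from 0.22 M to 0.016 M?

1932 min

Step 1: For second-order: t = (1/[NO₂] - 1/[NO₂]₀)/k
Step 2: t = (1/0.016 - 1/0.22)/0.03
Step 3: t = (62.5 - 4.545)/0.03
Step 4: t = 57.95/0.03 = 1932 min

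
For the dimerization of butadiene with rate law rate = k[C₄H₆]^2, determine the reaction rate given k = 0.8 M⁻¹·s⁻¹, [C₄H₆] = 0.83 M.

0.5511 M/s

Step 1: Identify the rate law: rate = k[C₄H₆]^2
Step 2: Substitute values: rate = 0.8 × (0.83)^2
Step 3: Calculate: rate = 0.8 × 0.6889 = 0.55112 M/s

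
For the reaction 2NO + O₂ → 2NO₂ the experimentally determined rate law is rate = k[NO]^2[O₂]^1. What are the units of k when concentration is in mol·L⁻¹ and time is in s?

(mol·L⁻¹)⁻²·s⁻¹

Step 1: Overall order = 2 + 1 = 3.
Step 2: rate has units mol·L⁻¹·s⁻¹; [NO]^2[O₂]^1 has units (mol·L⁻¹)^3.
Step 3: k = rate/([NO]^2[O₂]^1), so units of k = (mol·L⁻¹)^(1-3)·s⁻¹ = (mol·L⁻¹)⁻²·s⁻¹.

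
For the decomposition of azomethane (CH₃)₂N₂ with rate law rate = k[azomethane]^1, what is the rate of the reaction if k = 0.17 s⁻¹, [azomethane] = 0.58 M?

0.0986 M/s

Step 1: Identify the rate law: rate = k[azomethane]^1
Step 2: Substitute values: rate = 0.17 × (0.58)^1
Step 3: Calculate: rate = 0.17 × 0.58 = 0.0986 M/s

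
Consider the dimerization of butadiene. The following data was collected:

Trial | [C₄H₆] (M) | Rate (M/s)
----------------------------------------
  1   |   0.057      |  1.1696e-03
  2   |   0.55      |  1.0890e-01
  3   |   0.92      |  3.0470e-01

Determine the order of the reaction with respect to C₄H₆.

second order (2)

Step 1: Compare trials to find order n where rate₂/rate₁ = ([C₄H₆]₂/[C₄H₆]₁)^n
Step 2: rate₂/rate₁ = 1.0890e-01/1.1696e-03 = 93.11
Step 3: [C₄H₆]₂/[C₄H₆]₁ = 0.55/0.057 = 9.649
Step 4: n = ln(93.11)/ln(9.649) = 2.00 ≈ 2
Step 5: The reaction is second order in C₄H₆.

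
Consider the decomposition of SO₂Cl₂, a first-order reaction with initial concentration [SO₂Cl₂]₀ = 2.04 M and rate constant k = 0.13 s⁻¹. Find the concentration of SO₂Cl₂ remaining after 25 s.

0.0791 M

Step 1: For a first-order reaction: [SO₂Cl₂] = [SO₂Cl₂]₀ × e^(-kt)
Step 2: [SO₂Cl₂] = 2.04 × e^(-0.13 × 25)
Step 3: [SO₂Cl₂] = 2.04 × e^(-3.25)
Step 4: [SO₂Cl₂] = 2.04 × 0.0387742 = 0.0791 M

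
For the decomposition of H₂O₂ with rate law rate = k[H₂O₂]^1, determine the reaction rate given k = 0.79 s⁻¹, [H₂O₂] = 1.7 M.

1.343 M/s

Step 1: Identify the rate law: rate = k[H₂O₂]^1
Step 2: Substitute values: rate = 0.79 × (1.7)^1
Step 3: Calculate: rate = 0.79 × 1.7 = 1.343 M/s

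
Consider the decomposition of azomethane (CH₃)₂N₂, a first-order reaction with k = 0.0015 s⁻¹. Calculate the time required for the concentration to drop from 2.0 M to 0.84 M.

578.3 s

Step 1: For first-order: t = ln([azomethane]₀/[azomethane])/k
Step 2: t = ln(2.0/0.84)/0.0015
Step 3: t = ln(2.381)/0.0015
Step 4: t = 0.8675/0.0015 = 578.3 s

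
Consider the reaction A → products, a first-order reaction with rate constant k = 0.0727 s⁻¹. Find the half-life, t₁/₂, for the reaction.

9.534 s

Step 1: For a first-order reaction, t₁/₂ = ln(2)/k
Step 2: t₁/₂ = ln(2)/0.0727
Step 3: t₁/₂ = 0.6931/0.0727 = 9.534 s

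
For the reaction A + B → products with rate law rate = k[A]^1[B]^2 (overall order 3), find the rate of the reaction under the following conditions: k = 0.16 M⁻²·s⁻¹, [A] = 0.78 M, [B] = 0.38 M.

0.01802 M/s

Step 1: The rate law is rate = k[A]^1[B]^2, overall order = 1+2 = 3
Step 2: Substitute values: rate = 0.16 × (0.78)^1 × (0.38)^2
Step 3: rate = 0.16 × 0.78 × 0.1444 = 0.0180211 M/s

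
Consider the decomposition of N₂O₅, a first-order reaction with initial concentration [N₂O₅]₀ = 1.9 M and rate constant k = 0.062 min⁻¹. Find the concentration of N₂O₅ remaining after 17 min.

0.6622 M

Step 1: For a first-order reaction: [N₂O₅] = [N₂O₅]₀ × e^(-kt)
Step 2: [N₂O₅] = 1.9 × e^(-0.062 × 17)
Step 3: [N₂O₅] = 1.9 × e^(-1.054)
Step 4: [N₂O₅] = 1.9 × 0.348541 = 0.6622 M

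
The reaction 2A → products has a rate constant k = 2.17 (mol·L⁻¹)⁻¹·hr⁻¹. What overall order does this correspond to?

second order (2)

Step 1: The units of k for an nth-order reaction are (concentration)^(1-n)·(time)⁻¹.
Step 2: Here k has units (mol·L⁻¹)⁻¹·hr⁻¹, so the concentration exponent is -1.
Step 3: 1 - n = -1 ⇒ n = 2. The reaction is second order.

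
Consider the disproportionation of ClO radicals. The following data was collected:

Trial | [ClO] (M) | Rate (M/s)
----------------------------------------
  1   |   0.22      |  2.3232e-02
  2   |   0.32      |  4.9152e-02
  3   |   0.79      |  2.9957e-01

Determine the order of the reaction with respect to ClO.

second order (2)

Step 1: Compare trials to find order n where rate₂/rate₁ = ([ClO]₂/[ClO]₁)^n
Step 2: rate₂/rate₁ = 4.9152e-02/2.3232e-02 = 2.116
Step 3: [ClO]₂/[ClO]₁ = 0.32/0.22 = 1.455
Step 4: n = ln(2.116)/ln(1.455) = 2.00 ≈ 2
Step 5: The reaction is second order in ClO.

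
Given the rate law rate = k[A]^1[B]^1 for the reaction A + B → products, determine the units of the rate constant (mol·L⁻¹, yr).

(mol·L⁻¹)⁻¹·yr⁻¹

Step 1: Overall order = 1 + 1 = 2.
Step 2: rate has units mol·L⁻¹·yr⁻¹; [A]^1[B]^1 has units (mol·L⁻¹)^2.
Step 3: k = rate/([A]^1[B]^1), so units of k = (mol·L⁻¹)^(1-2)·yr⁻¹ = (mol·L⁻¹)⁻¹·yr⁻¹.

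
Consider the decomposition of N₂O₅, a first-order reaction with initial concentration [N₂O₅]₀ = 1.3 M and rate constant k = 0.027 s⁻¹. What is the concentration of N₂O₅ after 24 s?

0.68 M

Step 1: For a first-order reaction: [N₂O₅] = [N₂O₅]₀ × e^(-kt)
Step 2: [N₂O₅] = 1.3 × e^(-0.027 × 24)
Step 3: [N₂O₅] = 1.3 × e^(-0.648)
Step 4: [N₂O₅] = 1.3 × 0.523091 = 0.68 M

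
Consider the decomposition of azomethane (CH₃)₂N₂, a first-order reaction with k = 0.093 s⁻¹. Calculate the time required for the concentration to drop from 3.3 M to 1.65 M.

7.453 s

Step 1: For first-order: t = ln([azomethane]₀/[azomethane])/k
Step 2: t = ln(3.3/1.65)/0.093
Step 3: t = ln(2)/0.093
Step 4: t = 0.6931/0.093 = 7.453 s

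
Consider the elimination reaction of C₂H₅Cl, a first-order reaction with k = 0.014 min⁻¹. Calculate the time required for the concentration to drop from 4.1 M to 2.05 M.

49.51 min

Step 1: For first-order: t = ln([C₂H₅Cl]₀/[C₂H₅Cl])/k
Step 2: t = ln(4.1/2.05)/0.014
Step 3: t = ln(2)/0.014
Step 4: t = 0.6931/0.014 = 49.51 min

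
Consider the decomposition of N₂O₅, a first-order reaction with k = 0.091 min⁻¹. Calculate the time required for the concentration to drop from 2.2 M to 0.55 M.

15.23 min

Step 1: For first-order: t = ln([N₂O₅]₀/[N₂O₅])/k
Step 2: t = ln(2.2/0.55)/0.091
Step 3: t = ln(4)/0.091
Step 4: t = 1.386/0.091 = 15.23 min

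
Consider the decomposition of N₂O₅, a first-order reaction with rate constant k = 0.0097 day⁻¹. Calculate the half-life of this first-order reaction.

71.46 day

Step 1: For a first-order reaction, t₁/₂ = ln(2)/k
Step 2: t₁/₂ = ln(2)/0.0097
Step 3: t₁/₂ = 0.6931/0.0097 = 71.46 day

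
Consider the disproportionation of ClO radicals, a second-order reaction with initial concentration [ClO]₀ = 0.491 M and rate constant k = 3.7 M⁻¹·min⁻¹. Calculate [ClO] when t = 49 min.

0.005454 M

Step 1: For a second-order reaction: 1/[ClO] = 1/[ClO]₀ + kt
Step 2: 1/[ClO] = 1/0.491 + 3.7 × 49
Step 3: 1/[ClO] = 2.037 + 181.3 = 183.3
Step 4: [ClO] = 1/183.3 = 0.005454 M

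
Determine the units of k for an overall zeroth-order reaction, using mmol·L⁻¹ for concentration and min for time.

mmol·L⁻¹·min⁻¹

Step 1: For overall order n, rate = k × (concentration)^n.
Step 2: Rate has units mmol·L⁻¹·min⁻¹; concentration term has units (mmol·L⁻¹)^0.
Step 3: k = rate / (concentration)^n, so units of k = (mmol·L⁻¹)^(1-0)·min⁻¹ = mmol·L⁻¹·min⁻¹.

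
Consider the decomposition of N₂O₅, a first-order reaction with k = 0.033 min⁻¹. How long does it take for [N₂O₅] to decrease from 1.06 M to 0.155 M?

58.26 min

Step 1: For first-order: t = ln([N₂O₅]₀/[N₂O₅])/k
Step 2: t = ln(1.06/0.155)/0.033
Step 3: t = ln(6.839)/0.033
Step 4: t = 1.923/0.033 = 58.26 min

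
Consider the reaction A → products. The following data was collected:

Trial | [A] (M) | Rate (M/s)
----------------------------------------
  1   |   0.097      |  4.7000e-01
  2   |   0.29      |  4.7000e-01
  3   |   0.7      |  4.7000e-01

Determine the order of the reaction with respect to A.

zeroth order (0)

Step 1: Compare trials - when concentration changes, rate stays constant.
Step 2: rate₂/rate₁ = 4.7000e-01/4.7000e-01 = 1
Step 3: [A]₂/[A]₁ = 0.29/0.097 = 2.99
Step 4: Since rate ratio ≈ (conc ratio)^0, the reaction is zeroth order.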